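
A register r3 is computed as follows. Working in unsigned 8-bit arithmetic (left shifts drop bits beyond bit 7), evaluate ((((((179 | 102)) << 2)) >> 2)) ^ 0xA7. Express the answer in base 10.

179 = 10110011
102 = 01100110
→ | → 11110111 = 247
→ << 2 (mod 2^8) → 11011100 = 220
→ >> 2 → 00110111 = 55
0xA7 = 10100111
→ ^ → 10010000 = 144

144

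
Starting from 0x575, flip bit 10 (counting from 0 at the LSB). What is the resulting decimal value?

373

x = 010101110101
bit 10 is currently 1; toggle it via x ^ (1 << 10) = x ^ 1024
→ 000101110101 = 373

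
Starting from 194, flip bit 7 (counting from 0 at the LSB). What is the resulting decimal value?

x = 0011000010
bit 7 is currently 1; toggle it via x ^ (1 << 7) = x ^ 128
→ 0001000010 = 66

66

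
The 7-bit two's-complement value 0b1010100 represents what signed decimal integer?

-44

pattern = 1010100 (MSB is 1 ⇒ negative)
Invert: 0101011, add 1 → 0101100 = 44, so the value is -44.
(Equivalently: 84 - 2^7 = 84 - 128 = -44.)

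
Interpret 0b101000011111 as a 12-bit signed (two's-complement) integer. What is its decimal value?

-1505

pattern = 101000011111 (MSB is 1 ⇒ negative)
Invert: 010111100000, add 1 → 010111100001 = 1505, so the value is -1505.
(Equivalently: 2591 - 2^12 = 2591 - 4096 = -1505.)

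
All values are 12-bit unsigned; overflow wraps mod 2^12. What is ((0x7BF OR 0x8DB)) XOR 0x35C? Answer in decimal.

0x7BF = 011110111111
0x8DB = 100011011011
→ OR → 111111111111 = 4095
0x35C = 001101011100
→ XOR → 110010100011 = 3235

3235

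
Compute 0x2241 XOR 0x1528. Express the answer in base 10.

0x2241 = 10001001000001
0x1528 = 01010100101000
XOR → 11011101101001 = 14185

14185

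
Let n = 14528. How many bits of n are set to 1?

5

14528 = 11100011000000
Count the 1s: 1 + 1 + 1 + 1 + 1 = 5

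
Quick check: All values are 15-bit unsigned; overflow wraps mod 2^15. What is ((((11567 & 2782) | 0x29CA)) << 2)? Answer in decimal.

11567 = 010110100101111
2782 = 000101011011110
→ & → 000100000001110 = 2062
0x29CA = 010100111001010
→ | → 010100111001110 = 10702
→ << 2 (mod 2^15) → 010011100111000 = 10040

10040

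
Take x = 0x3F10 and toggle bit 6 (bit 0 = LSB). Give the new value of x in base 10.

16208

x = 11111100010000
bit 6 is currently 0; toggle it via x ^ (1 << 6) = x ^ 64
→ 11111101010000 = 16208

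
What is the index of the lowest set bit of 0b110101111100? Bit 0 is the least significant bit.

2

0b110101111100 = 110101111100
Trailing zeros: 2, so the lowest set bit is bit 2 (value 4).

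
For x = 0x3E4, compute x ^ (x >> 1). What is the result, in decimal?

534

x = 1111100100 = 996
x>>1 = 0111110010
XOR  = 1000010110 = 534
(x ^ (x >> 1) gives the standard binary-reflected Gray code of x.)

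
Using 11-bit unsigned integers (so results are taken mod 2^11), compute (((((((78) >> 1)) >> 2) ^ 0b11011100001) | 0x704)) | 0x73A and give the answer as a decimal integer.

78 = 00001001110
→ >> 1 → 00000100111 = 39
→ >> 2 → 00000001001 = 9
0b11011100001 = 11011100001
→ ^ → 11011101000 = 1768
0x704 = 11100000100
→ | → 11111101100 = 2028
0x73A = 11100111010
→ | → 11111111110 = 2046

2046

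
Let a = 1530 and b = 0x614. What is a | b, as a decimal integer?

1530 = 10111111010
0x614 = 11000010100
 OR → 11111111110 = 2046

2046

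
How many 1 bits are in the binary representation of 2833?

5

2833 = 101100010001
Count the 1s: 1 + 1 + 1 + 1 + 1 = 5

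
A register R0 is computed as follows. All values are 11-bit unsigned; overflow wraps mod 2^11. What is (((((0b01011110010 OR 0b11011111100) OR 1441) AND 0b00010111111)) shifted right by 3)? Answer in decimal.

23

0b01011110010 = 01011110010
0b11011111100 = 11011111100
→ OR → 11011111110 = 1790
1441 = 10110100001
→ OR → 11111111111 = 2047
0b00010111111 = 00010111111
→ AND → 00010111111 = 191
→ shifted right by 3 → 00000010111 = 23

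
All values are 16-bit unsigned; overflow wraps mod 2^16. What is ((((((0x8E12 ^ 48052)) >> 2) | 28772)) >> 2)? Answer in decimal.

0x8E12 = 1000111000010010
48052 = 1011101110110100
→ ^ → 0011010110100110 = 13734
→ >> 2 → 0000110101101001 = 3433
28772 = 0111000001100100
→ | → 0111110101101101 = 32109
→ >> 2 → 0001111101011011 = 8027

8027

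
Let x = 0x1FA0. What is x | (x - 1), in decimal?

8127

x = 1111110100000 = 8096
x - 1 = 1111110011111
OR    = 1111110111111 = 8127
(x | (x - 1) sets all bits below the lowest set bit.)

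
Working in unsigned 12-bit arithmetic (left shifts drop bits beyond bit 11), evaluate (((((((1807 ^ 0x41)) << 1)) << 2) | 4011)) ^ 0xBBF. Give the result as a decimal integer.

1092

1807 = 011100001111
0x41 = 000001000001
→ ^ → 011101001110 = 1870
→ << 1 (mod 2^12) → 111010011100 = 3740
→ << 2 (mod 2^12) → 101001110000 = 2672
4011 = 111110101011
→ | → 111111111011 = 4091
0xBBF = 101110111111
→ ^ → 010001000100 = 1092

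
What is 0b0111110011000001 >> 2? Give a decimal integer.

x = 111110011000001
shift right by 2 → 001111100110000 = 7984
(equivalently, floor(31937 / 4))

7984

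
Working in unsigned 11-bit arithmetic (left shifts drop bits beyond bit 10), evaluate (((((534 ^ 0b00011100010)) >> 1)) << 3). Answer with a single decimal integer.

534 = 01000010110
0b00011100010 = 00011100010
→ ^ → 01011110100 = 756
→ >> 1 → 00101111010 = 378
→ << 3 (mod 2^11) → 01111010000 = 976

976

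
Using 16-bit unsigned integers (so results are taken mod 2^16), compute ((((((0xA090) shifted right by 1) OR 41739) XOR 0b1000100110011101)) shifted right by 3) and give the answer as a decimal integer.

3930

0xA090 = 1010000010010000
→ shifted right by 1 → 0101000001001000 = 20552
41739 = 1010001100001011
→ OR → 1111001101001011 = 62283
0b1000100110011101 = 1000100110011101
→ XOR → 0111101011010110 = 31446
→ shifted right by 3 → 0000111101011010 = 3930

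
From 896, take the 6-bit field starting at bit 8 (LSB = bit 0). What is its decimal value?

v = 00001110000000
Shift right by 8: 000011
Mask low 6 bits: 000011 = 3

3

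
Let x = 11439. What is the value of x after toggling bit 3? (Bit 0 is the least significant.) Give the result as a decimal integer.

x = 0010110010101111
bit 3 is currently 1; toggle it via x ^ (1 << 3) = x ^ 8
→ 0010110010100111 = 11431

11431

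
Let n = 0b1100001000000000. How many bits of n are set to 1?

3

n = 1100001000000000
Count the 1s: 1 + 1 + 1 = 3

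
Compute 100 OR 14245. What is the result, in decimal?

14309

100 = 00000001100100
14245 = 11011110100101
 OR → 11011111100101 = 14309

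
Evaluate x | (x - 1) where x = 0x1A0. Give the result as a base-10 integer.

x = 110100000 = 416
x - 1 = 110011111
OR    = 110111111 = 447
(x | (x - 1) sets all bits below the lowest set bit.)

447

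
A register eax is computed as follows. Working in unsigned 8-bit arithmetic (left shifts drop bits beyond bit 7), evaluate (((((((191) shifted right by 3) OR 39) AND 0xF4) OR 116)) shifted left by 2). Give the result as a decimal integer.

191 = 10111111
→ shifted right by 3 → 00010111 = 23
39 = 00100111
→ OR → 00110111 = 55
0xF4 = 11110100
→ AND → 00110100 = 52
116 = 01110100
→ OR → 01110100 = 116
→ shifted left by 2 (mod 2^8) → 11010000 = 208

208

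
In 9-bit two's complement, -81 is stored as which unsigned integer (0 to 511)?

431

81 in 9 bits: 001010001
Invert: 110101110
Add 1:  110101111 = 431
(Check: 2^9 - 81 = 512 - 81 = 431.)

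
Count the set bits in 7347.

8

7347 = 1110010110011
Count the 1s: 1 + 1 + 1 + 1 + 1 + 1 + 1 + 1 = 8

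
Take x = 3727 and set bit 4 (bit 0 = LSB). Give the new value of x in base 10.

x = 00111010001111
bit 4 is currently 0; set it via x | (1 << 4) = x | 16
→ 00111010011111 = 3743

3743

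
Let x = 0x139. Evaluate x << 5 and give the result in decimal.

10016

0x139 = 00000100111001
shift left by 5 → 10011100100000 = 10016
(equivalently, 313 × 2^5 = 313 × 32)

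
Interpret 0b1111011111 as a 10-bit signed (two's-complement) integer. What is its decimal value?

-33

pattern = 1111011111 (MSB is 1 ⇒ negative)
Invert: 0000100000, add 1 → 0000100001 = 33, so the value is -33.
(Equivalently: 991 - 2^10 = 991 - 1024 = -33.)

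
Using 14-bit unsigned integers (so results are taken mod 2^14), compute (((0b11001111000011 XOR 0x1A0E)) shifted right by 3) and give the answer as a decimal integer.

0b11001111000011 = 11001111000011
0x1A0E = 01101000001110
→ XOR → 10100111001101 = 10701
→ shifted right by 3 → 00010100111001 = 1337

1337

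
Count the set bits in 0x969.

0x969 = 100101101001
Count the 1s: 1 + 1 + 1 + 1 + 1 + 1 = 6

6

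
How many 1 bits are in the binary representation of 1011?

1011 = 1111110011
Count the 1s: 1 + 1 + 1 + 1 + 1 + 1 + 1 + 1 = 8

8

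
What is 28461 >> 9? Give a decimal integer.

28461 = 110111100101101
shift right by 9 → 000000000110111 = 55
(equivalently, floor(28461 / 512))

55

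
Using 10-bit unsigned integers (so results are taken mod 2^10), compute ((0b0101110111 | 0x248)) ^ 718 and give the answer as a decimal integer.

0b0101110111 = 0101110111
0x248 = 1001001000
→ | → 1101111111 = 895
718 = 1011001110
→ ^ → 0110110001 = 433

433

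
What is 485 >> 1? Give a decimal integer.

485 = 111100101
shift right by 1 → 011110010 = 242
(equivalently, floor(485 / 2))

242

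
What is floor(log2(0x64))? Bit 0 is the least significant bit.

0x64 = 1100100
The topmost 1 is at position 6 (since 2^6 = 64 ≤ 100 < 128).

6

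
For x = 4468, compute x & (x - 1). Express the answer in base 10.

4464

x = 1000101110100 = 4468
x - 1 = 1000101110011
AND   = 1000101110000 = 4464
(x & (x - 1) clears the lowest set bit of x.)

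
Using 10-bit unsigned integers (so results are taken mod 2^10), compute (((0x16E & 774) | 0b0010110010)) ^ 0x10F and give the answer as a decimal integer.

0x16E = 0101101110
774 = 1100000110
→ & → 0100000110 = 262
0b0010110010 = 0010110010
→ | → 0110110110 = 438
0x10F = 0100001111
→ ^ → 0010111001 = 185

185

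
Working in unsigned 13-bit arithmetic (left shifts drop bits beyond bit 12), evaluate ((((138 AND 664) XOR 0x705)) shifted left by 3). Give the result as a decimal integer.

7272

138 = 0000010001010
664 = 0001010011000
→ AND → 0000010001000 = 136
0x705 = 0011100000101
→ XOR → 0011110001101 = 1933
→ shifted left by 3 (mod 2^13) → 1110001101000 = 7272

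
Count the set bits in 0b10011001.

n = 10011001
Count the 1s: 1 + 1 + 1 + 1 = 4

4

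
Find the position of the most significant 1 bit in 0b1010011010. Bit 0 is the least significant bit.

9

0b1010011010 = 1010011010
The topmost 1 is at position 9 (since 2^9 = 512 ≤ 666 < 1024).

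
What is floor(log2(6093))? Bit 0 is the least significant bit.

12

6093 = 1011111001101
The topmost 1 is at position 12 (since 2^12 = 4096 ≤ 6093 < 8192).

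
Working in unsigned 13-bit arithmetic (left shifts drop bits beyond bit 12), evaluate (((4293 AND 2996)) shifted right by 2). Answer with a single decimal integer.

33

4293 = 1000011000101
2996 = 0101110110100
→ AND → 0000010000100 = 132
→ shifted right by 2 → 0000000100001 = 33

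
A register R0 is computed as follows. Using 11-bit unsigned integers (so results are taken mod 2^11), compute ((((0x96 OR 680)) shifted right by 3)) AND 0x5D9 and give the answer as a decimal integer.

81

0x96 = 00010010110
680 = 01010101000
→ OR → 01010111110 = 702
→ shifted right by 3 → 00001010111 = 87
0x5D9 = 10111011001
→ AND → 00001010001 = 81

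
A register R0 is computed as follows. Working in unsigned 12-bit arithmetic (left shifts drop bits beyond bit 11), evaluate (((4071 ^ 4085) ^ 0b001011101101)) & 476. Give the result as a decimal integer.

4071 = 111111100111
4085 = 111111110101
→ ^ → 000000010010 = 18
0b001011101101 = 001011101101
→ ^ → 001011111111 = 767
476 = 000111011100
→ & → 000011011100 = 220

220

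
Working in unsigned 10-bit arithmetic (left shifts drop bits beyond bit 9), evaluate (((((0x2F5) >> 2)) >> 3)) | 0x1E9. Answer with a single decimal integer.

511

0x2F5 = 1011110101
→ >> 2 → 0010111101 = 189
→ >> 3 → 0000010111 = 23
0x1E9 = 0111101001
→ | → 0111111111 = 511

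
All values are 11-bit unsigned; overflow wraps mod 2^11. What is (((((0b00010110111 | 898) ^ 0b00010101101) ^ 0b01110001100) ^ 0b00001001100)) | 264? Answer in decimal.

474

0b00010110111 = 00010110111
898 = 01110000010
→ | → 01110110111 = 951
0b00010101101 = 00010101101
→ ^ → 01100011010 = 794
0b01110001100 = 01110001100
→ ^ → 00010010110 = 150
0b00001001100 = 00001001100
→ ^ → 00011011010 = 218
264 = 00100001000
→ | → 00111011010 = 474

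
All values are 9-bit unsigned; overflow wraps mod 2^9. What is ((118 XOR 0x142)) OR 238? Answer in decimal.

118 = 001110110
0x142 = 101000010
→ XOR → 100110100 = 308
238 = 011101110
→ OR → 111111110 = 510

510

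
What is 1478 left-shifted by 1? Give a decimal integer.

2956

1478 = 010111000110
shift left by 1 → 101110001100 = 2956
(equivalently, 1478 × 2^1 = 1478 × 2)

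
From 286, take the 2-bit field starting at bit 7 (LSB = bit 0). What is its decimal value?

v = 0100011110
Shift right by 7: 010
Mask low 2 bits: 10 = 2

2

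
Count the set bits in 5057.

5057 = 1001111000001
Count the 1s: 1 + 1 + 1 + 1 + 1 + 1 = 6

6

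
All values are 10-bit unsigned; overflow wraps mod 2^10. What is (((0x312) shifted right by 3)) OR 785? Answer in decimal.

0x312 = 1100010010
→ shifted right by 3 → 0001100010 = 98
785 = 1100010001
→ OR → 1101110011 = 883

883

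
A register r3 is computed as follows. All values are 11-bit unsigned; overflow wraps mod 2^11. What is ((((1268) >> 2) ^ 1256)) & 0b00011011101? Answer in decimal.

213

1268 = 10011110100
→ >> 2 → 00100111101 = 317
1256 = 10011101000
→ ^ → 10111010101 = 1493
0b00011011101 = 00011011101
→ & → 00011010101 = 213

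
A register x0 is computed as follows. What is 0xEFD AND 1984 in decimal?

1728

0xEFD = 111011111101
1984 = 011111000000
AND → 011011000000 = 1728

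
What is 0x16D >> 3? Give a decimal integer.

0x16D = 101101101
shift right by 3 → 000101101 = 45
(equivalently, floor(365 / 8))

45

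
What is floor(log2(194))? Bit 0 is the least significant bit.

7

194 = 11000010
The topmost 1 is at position 7 (since 2^7 = 128 ≤ 194 < 256).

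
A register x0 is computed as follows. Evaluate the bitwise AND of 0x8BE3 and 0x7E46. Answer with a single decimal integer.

2626

0x8BE3 = 1000101111100011
0x7E46 = 0111111001000110
AND → 0000101001000010 = 2626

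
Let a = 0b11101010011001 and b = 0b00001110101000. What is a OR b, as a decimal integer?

15289

a = 11101010011001
b = 00001110101000
 OR → 11101110111001 = 15289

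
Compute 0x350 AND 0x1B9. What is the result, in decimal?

0x350 = 1101010000
0x1B9 = 0110111001
AND → 0100010000 = 272

272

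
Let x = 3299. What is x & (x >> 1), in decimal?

1121

x = 110011100011 = 3299
x>>1 = 011001110001
AND  = 010001100001 = 1121
(x & (x >> 1) has a 1 wherever x has two consecutive 1 bits.)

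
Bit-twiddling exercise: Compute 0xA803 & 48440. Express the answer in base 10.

0xA803 = 1010100000000011
48440 = 1011110100111000
AND → 1010100000000000 = 43008

43008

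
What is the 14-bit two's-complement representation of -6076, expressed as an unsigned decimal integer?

10308

6076 in 14 bits: 01011110111100
Invert: 10100001000011
Add 1:  10100001000100 = 10308
(Check: 2^14 - 6076 = 16384 - 6076 = 10308.)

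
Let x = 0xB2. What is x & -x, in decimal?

x = 10110010 = 178
-x (two's complement) = …01001110
AND   = 00000010 = 2
(x & -x isolates the lowest set bit of x.)

2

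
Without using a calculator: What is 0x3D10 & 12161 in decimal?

11520

0x3D10 = 11110100010000
12161 = 10111110000001
AND → 10110100000000 = 11520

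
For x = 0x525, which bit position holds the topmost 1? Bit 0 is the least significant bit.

0x525 = 10100100101
The topmost 1 is at position 10 (since 2^10 = 1024 ≤ 1317 < 2048).

10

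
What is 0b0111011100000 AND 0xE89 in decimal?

3712

a = 111011100000
0xE89 = 111010001001
AND → 111010000000 = 3712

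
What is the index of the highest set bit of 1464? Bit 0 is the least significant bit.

1464 = 10110111000
The topmost 1 is at position 10 (since 2^10 = 1024 ≤ 1464 < 2048).

10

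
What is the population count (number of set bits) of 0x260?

0x260 = 1001100000
Count the 1s: 1 + 1 + 1 = 3

3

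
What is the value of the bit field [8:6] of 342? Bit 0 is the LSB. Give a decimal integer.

5

v = 101010110
Shift right by 6: 101
Mask low 3 bits: 101 = 5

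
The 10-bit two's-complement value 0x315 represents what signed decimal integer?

pattern = 1100010101 (MSB is 1 ⇒ negative)
Invert: 0011101010, add 1 → 0011101011 = 235, so the value is -235.
(Equivalently: 789 - 2^10 = 789 - 1024 = -235.)

-235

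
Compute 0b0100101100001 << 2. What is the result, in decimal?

x = 00100101100001
shift left by 2 → 10010110000100 = 9604
(equivalently, 2401 × 2^2 = 2401 × 4)

9604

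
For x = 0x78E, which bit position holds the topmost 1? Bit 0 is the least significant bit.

0x78E = 11110001110
The topmost 1 is at position 10 (since 2^10 = 1024 ≤ 1934 < 2048).

10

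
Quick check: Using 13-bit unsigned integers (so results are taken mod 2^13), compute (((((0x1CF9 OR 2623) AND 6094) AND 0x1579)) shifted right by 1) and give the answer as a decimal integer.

0x1CF9 = 1110011111001
2623 = 0101000111111
→ OR → 1111011111111 = 7935
6094 = 1011111001110
→ AND → 1011011001110 = 5838
0x1579 = 1010101111001
→ AND → 1010001001000 = 5192
→ shifted right by 1 → 0101000100100 = 2596

2596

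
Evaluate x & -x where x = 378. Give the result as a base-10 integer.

2

x = 101111010 = 378
-x (two's complement) = …010000110
AND   = 000000010 = 2
(x & -x isolates the lowest set bit of x.)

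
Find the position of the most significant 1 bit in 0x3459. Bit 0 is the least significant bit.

13

0x3459 = 11010001011001
The topmost 1 is at position 13 (since 2^13 = 8192 ≤ 13401 < 16384).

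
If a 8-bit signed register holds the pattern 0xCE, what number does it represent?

pattern = 11001110 (MSB is 1 ⇒ negative)
Invert: 00110001, add 1 → 00110010 = 50, so the value is -50.
(Equivalently: 206 - 2^8 = 206 - 256 = -50.)

-50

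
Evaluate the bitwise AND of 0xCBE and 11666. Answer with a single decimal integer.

0xCBE = 00110010111110
11666 = 10110110010010
AND → 00110010010010 = 3218

3218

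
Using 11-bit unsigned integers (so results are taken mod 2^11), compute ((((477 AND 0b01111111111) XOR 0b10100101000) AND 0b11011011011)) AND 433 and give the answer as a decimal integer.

145

477 = 00111011101
0b01111111111 = 01111111111
→ AND → 00111011101 = 477
0b10100101000 = 10100101000
→ XOR → 10011110101 = 1269
0b11011011011 = 11011011011
→ AND → 10011010001 = 1233
433 = 00110110001
→ AND → 00010010001 = 145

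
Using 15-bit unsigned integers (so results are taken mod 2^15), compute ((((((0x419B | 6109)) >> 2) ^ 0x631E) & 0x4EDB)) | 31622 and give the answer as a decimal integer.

32719

0x419B = 100000110011011
6109 = 001011111011101
→ | → 101011111011111 = 22495
→ >> 2 → 001010111110111 = 5623
0x631E = 110001100011110
→ ^ → 111011011101001 = 30441
0x4EDB = 100111011011011
→ & → 100011011001001 = 18121
31622 = 111101110000110
→ | → 111111111001111 = 32719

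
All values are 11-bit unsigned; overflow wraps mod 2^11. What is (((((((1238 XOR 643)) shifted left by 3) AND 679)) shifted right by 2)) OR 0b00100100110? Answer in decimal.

430

1238 = 10011010110
643 = 01010000011
→ XOR → 11001010101 = 1621
→ shifted left by 3 (mod 2^11) → 01010101000 = 680
679 = 01010100111
→ AND → 01010100000 = 672
→ shifted right by 2 → 00010101000 = 168
0b00100100110 = 00100100110
→ OR → 00110101110 = 430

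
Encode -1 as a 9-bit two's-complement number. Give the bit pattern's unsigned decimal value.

1 in 9 bits: 000000001
Invert: 111111110
Add 1:  111111111 = 511
(Check: 2^9 - 1 = 512 - 1 = 511.)

511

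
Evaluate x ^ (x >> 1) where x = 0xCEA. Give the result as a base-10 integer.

x = 110011101010 = 3306
x>>1 = 011001110101
XOR  = 101010011111 = 2719
(x ^ (x >> 1) gives the standard binary-reflected Gray code of x.)

2719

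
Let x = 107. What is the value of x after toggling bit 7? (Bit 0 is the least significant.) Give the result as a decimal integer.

x = 001101011
bit 7 is currently 0; toggle it via x ^ (1 << 7) = x ^ 128
→ 011101011 = 235

235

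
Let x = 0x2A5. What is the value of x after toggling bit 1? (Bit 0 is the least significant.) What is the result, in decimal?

x = 00001010100101
bit 1 is currently 0; toggle it via x ^ (1 << 1) = x ^ 2
→ 00001010100111 = 679

679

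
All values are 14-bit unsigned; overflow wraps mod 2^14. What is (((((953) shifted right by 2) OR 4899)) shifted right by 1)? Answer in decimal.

953 = 00001110111001
→ shifted right by 2 → 00000011101110 = 238
4899 = 01001100100011
→ OR → 01001111101111 = 5103
→ shifted right by 1 → 00100111110111 = 2551

2551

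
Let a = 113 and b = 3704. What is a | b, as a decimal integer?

113 = 000001110001
3704 = 111001111000
 OR → 111001111001 = 3705

3705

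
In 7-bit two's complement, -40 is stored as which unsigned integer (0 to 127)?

40 in 7 bits: 0101000
Invert: 1010111
Add 1:  1011000 = 88
(Check: 2^7 - 40 = 128 - 40 = 88.)

88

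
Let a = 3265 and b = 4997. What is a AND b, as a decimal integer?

129

3265 = 0110011000001
4997 = 1001110000101
AND → 0000010000001 = 129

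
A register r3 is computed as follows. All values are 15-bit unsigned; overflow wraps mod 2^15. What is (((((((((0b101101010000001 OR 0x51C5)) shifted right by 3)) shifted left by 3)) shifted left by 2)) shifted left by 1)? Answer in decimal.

0b101101010000001 = 101101010000001
0x51C5 = 101000111000101
→ OR → 101101111000101 = 23493
→ shifted right by 3 → 000101101111000 = 2936
→ shifted left by 3 (mod 2^15) → 101101111000000 = 23488
→ shifted left by 2 (mod 2^15) → 110111100000000 = 28416
→ shifted left by 1 (mod 2^15) → 101111000000000 = 24064

24064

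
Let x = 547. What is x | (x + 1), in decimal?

x = 1000100011 = 547
x + 1 = 1000100100
OR    = 1000100111 = 551
(x | (x + 1) sets the lowest cleared bit.)

551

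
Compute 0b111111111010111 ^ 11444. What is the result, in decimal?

21347

a = 111111111010111
11444 = 010110010110100
XOR → 101001101100011 = 21347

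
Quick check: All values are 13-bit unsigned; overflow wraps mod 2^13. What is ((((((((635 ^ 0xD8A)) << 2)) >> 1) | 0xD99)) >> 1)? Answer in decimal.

2045

635 = 0001001111011
0xD8A = 0110110001010
→ ^ → 0111111110001 = 4081
→ << 2 (mod 2^13) → 1111111000100 = 8132
→ >> 1 → 0111111100010 = 4066
0xD99 = 0110110011001
→ | → 0111111111011 = 4091
→ >> 1 → 0011111111101 = 2045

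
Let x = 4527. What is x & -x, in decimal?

x = 1000110101111 = 4527
-x (two's complement) = …0111001010001
AND   = 0000000000001 = 1
(x & -x isolates the lowest set bit of x.)

1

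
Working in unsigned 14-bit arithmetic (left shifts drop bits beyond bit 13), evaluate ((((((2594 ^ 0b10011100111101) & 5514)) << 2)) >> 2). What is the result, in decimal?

1290

2594 = 00101000100010
0b10011100111101 = 10011100111101
→ ^ → 10110100011111 = 11551
5514 = 01010110001010
→ & → 00010100001010 = 1290
→ << 2 (mod 2^14) → 01010000101000 = 5160
→ >> 2 → 00010100001010 = 1290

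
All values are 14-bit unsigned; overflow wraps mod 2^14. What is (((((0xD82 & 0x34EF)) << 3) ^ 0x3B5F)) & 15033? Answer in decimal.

0xD82 = 00110110000010
0x34EF = 11010011101111
→ & → 00010010000010 = 1154
→ << 3 (mod 2^14) → 10010000010000 = 9232
0x3B5F = 11101101011111
→ ^ → 01111101001111 = 8015
15033 = 11101010111001
→ & → 01101000001001 = 6665

6665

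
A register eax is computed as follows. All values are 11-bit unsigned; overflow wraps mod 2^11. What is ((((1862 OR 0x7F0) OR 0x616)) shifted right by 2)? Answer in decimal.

509

1862 = 11101000110
0x7F0 = 11111110000
→ OR → 11111110110 = 2038
0x616 = 11000010110
→ OR → 11111110110 = 2038
→ shifted right by 2 → 00111111101 = 509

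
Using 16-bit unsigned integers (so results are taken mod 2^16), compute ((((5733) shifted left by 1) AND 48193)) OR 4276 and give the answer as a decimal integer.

15604

5733 = 0001011001100101
→ shifted left by 1 (mod 2^16) → 0010110011001010 = 11466
48193 = 1011110001000001
→ AND → 0010110001000000 = 11328
4276 = 0001000010110100
→ OR → 0011110011110100 = 15604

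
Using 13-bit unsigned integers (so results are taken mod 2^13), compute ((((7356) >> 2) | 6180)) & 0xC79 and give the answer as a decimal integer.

3113

7356 = 1110010111100
→ >> 2 → 0011100101111 = 1839
6180 = 1100000100100
→ | → 1111100101111 = 7983
0xC79 = 0110001111001
→ & → 0110000101001 = 3113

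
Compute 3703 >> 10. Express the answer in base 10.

3

3703 = 111001110111
shift right by 10 → 000000000011 = 3
(equivalently, floor(3703 / 1024))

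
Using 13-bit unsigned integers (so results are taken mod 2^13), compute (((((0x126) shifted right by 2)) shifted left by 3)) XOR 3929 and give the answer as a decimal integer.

3345

0x126 = 0000100100110
→ shifted right by 2 → 0000001001001 = 73
→ shifted left by 3 (mod 2^13) → 0001001001000 = 584
3929 = 0111101011001
→ XOR → 0110100010001 = 3345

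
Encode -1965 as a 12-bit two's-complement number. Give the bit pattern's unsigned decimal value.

2131

1965 in 12 bits: 011110101101
Invert: 100001010010
Add 1:  100001010011 = 2131
(Check: 2^12 - 1965 = 4096 - 1965 = 2131.)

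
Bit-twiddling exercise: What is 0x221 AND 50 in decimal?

0x221 = 1000100001
50 = 0000110010
AND → 0000100000 = 32

32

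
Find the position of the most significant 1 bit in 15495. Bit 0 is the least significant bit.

15495 = 11110010000111
The topmost 1 is at position 13 (since 2^13 = 8192 ≤ 15495 < 16384).

13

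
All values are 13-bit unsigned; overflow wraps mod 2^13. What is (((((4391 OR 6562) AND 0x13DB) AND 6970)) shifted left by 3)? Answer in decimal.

4391 = 1000100100111
6562 = 1100110100010
→ OR → 1100110100111 = 6567
0x13DB = 1001111011011
→ AND → 1000110000011 = 4483
6970 = 1101100111010
→ AND → 1000100000010 = 4354
→ shifted left by 3 (mod 2^13) → 0100000010000 = 2064

2064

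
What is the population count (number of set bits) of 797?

797 = 1100011101
Count the 1s: 1 + 1 + 1 + 1 + 1 + 1 = 6

6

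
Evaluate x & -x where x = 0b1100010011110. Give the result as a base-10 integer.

2

x = 1100010011110 = 6302
-x (two's complement) = …0011101100010
AND   = 0000000000010 = 2
(x & -x isolates the lowest set bit of x.)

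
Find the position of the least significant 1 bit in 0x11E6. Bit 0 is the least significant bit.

1

0x11E6 = 1000111100110
Trailing zeros: 1, so the lowest set bit is bit 1 (value 2).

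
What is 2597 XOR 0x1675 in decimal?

2597 = 0101000100101
0x1675 = 1011001110101
XOR → 1110001010000 = 7248

7248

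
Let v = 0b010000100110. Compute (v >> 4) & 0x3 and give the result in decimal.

2

v = 010000100110
Shift right by 4: 01000010
Mask low 2 bits: 10 = 2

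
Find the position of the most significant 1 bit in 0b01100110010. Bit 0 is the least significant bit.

0b01100110010 = 1100110010
The topmost 1 is at position 9 (since 2^9 = 512 ≤ 818 < 1024).

9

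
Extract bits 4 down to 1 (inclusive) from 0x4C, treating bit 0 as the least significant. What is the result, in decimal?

v = 001001100
Shift right by 1: 00100110
Mask low 4 bits: 0110 = 6

6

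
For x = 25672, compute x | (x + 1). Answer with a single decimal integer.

25673

x = 110010001001000 = 25672
x + 1 = 110010001001001
OR    = 110010001001001 = 25673
(x | (x + 1) sets the lowest cleared bit.)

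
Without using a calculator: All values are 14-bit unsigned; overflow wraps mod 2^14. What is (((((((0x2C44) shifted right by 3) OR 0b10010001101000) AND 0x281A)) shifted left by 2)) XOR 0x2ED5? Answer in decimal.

12021

0x2C44 = 10110001000100
→ shifted right by 3 → 00010110001000 = 1416
0b10010001101000 = 10010001101000
→ OR → 10010111101000 = 9704
0x281A = 10100000011010
→ AND → 10000000001000 = 8200
→ shifted left by 2 (mod 2^14) → 00000000100000 = 32
0x2ED5 = 10111011010101
→ XOR → 10111011110101 = 12021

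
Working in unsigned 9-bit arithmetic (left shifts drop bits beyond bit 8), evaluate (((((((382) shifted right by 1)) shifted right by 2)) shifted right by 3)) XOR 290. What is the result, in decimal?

382 = 101111110
→ shifted right by 1 → 010111111 = 191
→ shifted right by 2 → 000101111 = 47
→ shifted right by 3 → 000000101 = 5
290 = 100100010
→ XOR → 100100111 = 295

295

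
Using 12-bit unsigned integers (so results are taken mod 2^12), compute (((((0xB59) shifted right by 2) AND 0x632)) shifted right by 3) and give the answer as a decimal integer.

0xB59 = 101101011001
→ shifted right by 2 → 001011010110 = 726
0x632 = 011000110010
→ AND → 001000010010 = 530
→ shifted right by 3 → 000001000010 = 66

66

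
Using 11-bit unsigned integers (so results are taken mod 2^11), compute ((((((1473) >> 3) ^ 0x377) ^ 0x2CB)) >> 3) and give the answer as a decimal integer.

1473 = 10111000001
→ >> 3 → 00010111000 = 184
0x377 = 01101110111
→ ^ → 01111001111 = 975
0x2CB = 01011001011
→ ^ → 00100000100 = 260
→ >> 3 → 00000100000 = 32

32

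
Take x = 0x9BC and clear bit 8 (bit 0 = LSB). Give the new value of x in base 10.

2236

x = 0100110111100
bit 8 is currently 1; clear it via x & ~(1 << 8) = x & ~256
→ 0100010111100 = 2236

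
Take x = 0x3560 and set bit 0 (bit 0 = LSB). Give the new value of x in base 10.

x = 11010101100000
bit 0 is currently 0; set it via x | (1 << 0) = x | 1
→ 11010101100001 = 13665

13665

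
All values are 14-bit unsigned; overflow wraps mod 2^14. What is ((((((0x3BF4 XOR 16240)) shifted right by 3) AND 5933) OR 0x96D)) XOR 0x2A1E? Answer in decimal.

0x3BF4 = 11101111110100
16240 = 11111101110000
→ XOR → 00010010000100 = 1156
→ shifted right by 3 → 00000010010000 = 144
5933 = 01011100101101
→ AND → 00000000000000 = 0
0x96D = 00100101101101
→ OR → 00100101101101 = 2413
0x2A1E = 10101000011110
→ XOR → 10001101110011 = 9075

9075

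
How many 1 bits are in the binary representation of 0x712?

0x712 = 11100010010
Count the 1s: 1 + 1 + 1 + 1 + 1 = 5

5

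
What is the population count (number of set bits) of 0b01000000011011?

n = 1000000011011
Count the 1s: 1 + 1 + 1 + 1 + 1 = 5

5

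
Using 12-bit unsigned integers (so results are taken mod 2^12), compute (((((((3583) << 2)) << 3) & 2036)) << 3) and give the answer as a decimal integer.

3840

3583 = 110111111111
→ << 2 (mod 2^12) → 011111111100 = 2044
→ << 3 (mod 2^12) → 111111100000 = 4064
2036 = 011111110100
→ & → 011111100000 = 2016
→ << 3 (mod 2^12) → 111100000000 = 3840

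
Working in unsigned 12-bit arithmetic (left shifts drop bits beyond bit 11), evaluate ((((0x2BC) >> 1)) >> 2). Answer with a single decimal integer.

87

0x2BC = 001010111100
→ >> 1 → 000101011110 = 350
→ >> 2 → 000001010111 = 87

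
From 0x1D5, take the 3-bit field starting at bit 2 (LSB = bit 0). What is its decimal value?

5

v = 111010101
Shift right by 2: 1110101
Mask low 3 bits: 101 = 5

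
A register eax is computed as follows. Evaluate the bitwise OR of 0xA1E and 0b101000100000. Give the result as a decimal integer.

2622

0xA1E = 101000011110
b = 101000100000
 OR → 101000111110 = 2622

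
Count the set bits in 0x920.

3

0x920 = 100100100000
Count the 1s: 1 + 1 + 1 = 3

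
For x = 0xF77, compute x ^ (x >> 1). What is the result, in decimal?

x = 111101110111 = 3959
x>>1 = 011110111011
XOR  = 100011001100 = 2252
(x ^ (x >> 1) gives the standard binary-reflected Gray code of x.)

2252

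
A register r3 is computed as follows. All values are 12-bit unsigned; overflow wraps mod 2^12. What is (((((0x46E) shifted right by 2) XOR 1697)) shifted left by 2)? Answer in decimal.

3816

0x46E = 010001101110
→ shifted right by 2 → 000100011011 = 283
1697 = 011010100001
→ XOR → 011110111010 = 1978
→ shifted left by 2 (mod 2^12) → 111011101000 = 3816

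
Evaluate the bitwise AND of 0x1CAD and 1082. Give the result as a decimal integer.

0x1CAD = 1110010101101
1082 = 0010000111010
AND → 0010000101000 = 1064

1064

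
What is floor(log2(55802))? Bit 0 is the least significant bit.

15

55802 = 1101100111111010
The topmost 1 is at position 15 (since 2^15 = 32768 ≤ 55802 < 65536).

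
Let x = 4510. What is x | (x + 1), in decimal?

x = 1000110011110 = 4510
x + 1 = 1000110011111
OR    = 1000110011111 = 4511
(x | (x + 1) sets the lowest cleared bit.)

4511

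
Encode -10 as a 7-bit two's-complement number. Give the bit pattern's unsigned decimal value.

10 in 7 bits: 0001010
Invert: 1110101
Add 1:  1110110 = 118
(Check: 2^7 - 10 = 128 - 10 = 118.)

118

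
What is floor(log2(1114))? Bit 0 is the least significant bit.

10

1114 = 10001011010
The topmost 1 is at position 10 (since 2^10 = 1024 ≤ 1114 < 2048).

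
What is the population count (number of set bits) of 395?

5

395 = 110001011
Count the 1s: 1 + 1 + 1 + 1 + 1 = 5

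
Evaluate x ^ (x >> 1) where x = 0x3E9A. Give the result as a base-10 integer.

x = 11111010011010 = 16026
x>>1 = 01111101001101
XOR  = 10000111010111 = 8663
(x ^ (x >> 1) gives the standard binary-reflected Gray code of x.)

8663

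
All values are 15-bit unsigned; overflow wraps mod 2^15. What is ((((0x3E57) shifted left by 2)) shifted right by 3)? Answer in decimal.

3883

0x3E57 = 011111001010111
→ shifted left by 2 (mod 2^15) → 111100101011100 = 31068
→ shifted right by 3 → 000111100101011 = 3883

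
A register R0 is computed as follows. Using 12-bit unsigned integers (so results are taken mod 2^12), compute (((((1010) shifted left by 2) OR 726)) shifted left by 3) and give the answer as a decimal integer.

3824

1010 = 001111110010
→ shifted left by 2 (mod 2^12) → 111111001000 = 4040
726 = 001011010110
→ OR → 111111011110 = 4062
→ shifted left by 3 (mod 2^12) → 111011110000 = 3824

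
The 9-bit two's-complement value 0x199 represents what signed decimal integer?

pattern = 110011001 (MSB is 1 ⇒ negative)
Invert: 001100110, add 1 → 001100111 = 103, so the value is -103.
(Equivalently: 409 - 2^9 = 409 - 512 = -103.)

-103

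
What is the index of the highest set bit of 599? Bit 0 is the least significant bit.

599 = 1001010111
The topmost 1 is at position 9 (since 2^9 = 512 ≤ 599 < 1024).

9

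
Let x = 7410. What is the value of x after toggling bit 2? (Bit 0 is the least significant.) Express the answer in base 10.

7414

x = 1110011110010
bit 2 is currently 0; toggle it via x ^ (1 << 2) = x ^ 4
→ 1110011110110 = 7414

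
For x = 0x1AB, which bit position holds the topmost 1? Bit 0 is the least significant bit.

0x1AB = 110101011
The topmost 1 is at position 8 (since 2^8 = 256 ≤ 427 < 512).

8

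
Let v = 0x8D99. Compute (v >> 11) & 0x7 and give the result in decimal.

1

v = 1000110110011001
Shift right by 11: 10001
Mask low 3 bits: 001 = 1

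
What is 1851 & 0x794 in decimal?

1808

1851 = 11100111011
0x794 = 11110010100
AND → 11100010000 = 1808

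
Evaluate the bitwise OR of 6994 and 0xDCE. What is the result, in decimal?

6994 = 1101101010010
0xDCE = 0110111001110
 OR → 1111111011110 = 8158

8158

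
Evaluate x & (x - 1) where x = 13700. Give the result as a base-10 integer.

x = 11010110000100 = 13700
x - 1 = 11010110000011
AND   = 11010110000000 = 13696
(x & (x - 1) clears the lowest set bit of x.)

13696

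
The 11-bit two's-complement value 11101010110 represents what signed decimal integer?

pattern = 11101010110 (MSB is 1 ⇒ negative)
Invert: 00010101001, add 1 → 00010101010 = 170, so the value is -170.
(Equivalently: 1878 - 2^11 = 1878 - 2048 = -170.)

-170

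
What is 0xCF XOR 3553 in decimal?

0xCF = 000011001111
3553 = 110111100001
XOR → 110100101110 = 3374

3374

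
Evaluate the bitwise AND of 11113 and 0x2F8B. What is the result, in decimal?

11017

11113 = 10101101101001
0x2F8B = 10111110001011
AND → 10101100001001 = 11017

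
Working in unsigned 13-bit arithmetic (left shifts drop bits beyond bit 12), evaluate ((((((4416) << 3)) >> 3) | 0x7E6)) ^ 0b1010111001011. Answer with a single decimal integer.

4416 = 1000101000000
→ << 3 (mod 2^13) → 0101000000000 = 2560
→ >> 3 → 0000101000000 = 320
0x7E6 = 0011111100110
→ | → 0011111100110 = 2022
0b1010111001011 = 1010111001011
→ ^ → 1001000101101 = 4653

4653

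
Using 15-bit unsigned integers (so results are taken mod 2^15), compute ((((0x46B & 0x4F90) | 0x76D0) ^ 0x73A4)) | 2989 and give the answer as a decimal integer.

0x46B = 000010001101011
0x4F90 = 100111110010000
→ & → 000010000000000 = 1024
0x76D0 = 111011011010000
→ | → 111011011010000 = 30416
0x73A4 = 111001110100100
→ ^ → 000010101110100 = 1396
2989 = 000101110101101
→ | → 000111111111101 = 4093

4093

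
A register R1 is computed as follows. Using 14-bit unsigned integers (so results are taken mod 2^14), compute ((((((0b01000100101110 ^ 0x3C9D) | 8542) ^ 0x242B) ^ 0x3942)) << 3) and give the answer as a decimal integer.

1200

0b01000100101110 = 01000100101110
0x3C9D = 11110010011101
→ ^ → 10110110110011 = 11699
8542 = 10000101011110
→ | → 10110111111111 = 11775
0x242B = 10010000101011
→ ^ → 00100111010100 = 2516
0x3942 = 11100101000010
→ ^ → 11000010010110 = 12438
→ << 3 (mod 2^14) → 00010010110000 = 1200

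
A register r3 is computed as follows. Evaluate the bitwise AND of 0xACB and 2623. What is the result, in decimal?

2571

0xACB = 101011001011
2623 = 101000111111
AND → 101000001011 = 2571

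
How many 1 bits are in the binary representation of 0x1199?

0x1199 = 1000110011001
Count the 1s: 1 + 1 + 1 + 1 + 1 + 1 = 6

6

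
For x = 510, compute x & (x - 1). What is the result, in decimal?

508

x = 111111110 = 510
x - 1 = 111111101
AND   = 111111100 = 508
(x & (x - 1) clears the lowest set bit of x.)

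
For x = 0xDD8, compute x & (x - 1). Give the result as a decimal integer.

3536

x = 110111011000 = 3544
x - 1 = 110111010111
AND   = 110111010000 = 3536
(x & (x - 1) clears the lowest set bit of x.)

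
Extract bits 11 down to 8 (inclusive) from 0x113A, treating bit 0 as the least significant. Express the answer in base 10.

v = 1000100111010
Shift right by 8: 10001
Mask low 4 bits: 0001 = 1

1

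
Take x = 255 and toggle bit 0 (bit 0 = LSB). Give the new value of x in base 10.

x = 0011111111
bit 0 is currently 1; toggle it via x ^ (1 << 0) = x ^ 1
→ 0011111110 = 254

254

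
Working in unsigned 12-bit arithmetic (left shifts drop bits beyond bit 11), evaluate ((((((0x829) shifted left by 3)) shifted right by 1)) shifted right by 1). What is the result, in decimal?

0x829 = 100000101001
→ shifted left by 3 (mod 2^12) → 000101001000 = 328
→ shifted right by 1 → 000010100100 = 164
→ shifted right by 1 → 000001010010 = 82

82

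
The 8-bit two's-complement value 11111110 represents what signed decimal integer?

-2

pattern = 11111110 (MSB is 1 ⇒ negative)
Invert: 00000001, add 1 → 00000010 = 2, so the value is -2.
(Equivalently: 254 - 2^8 = 254 - 256 = -2.)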